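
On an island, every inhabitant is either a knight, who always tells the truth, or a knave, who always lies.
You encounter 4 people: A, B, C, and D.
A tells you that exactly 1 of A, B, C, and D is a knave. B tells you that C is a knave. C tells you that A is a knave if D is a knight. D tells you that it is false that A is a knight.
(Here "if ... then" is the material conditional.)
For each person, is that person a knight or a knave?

A is a knave, B is a knave, C is a knight, and D is a knight.

Suppose A is a knight. Then A's statement "exactly 1 of A, B, C, and D is a knave" would have to be true. Checking the 8 ways to assign the others, none is consistent with every speaker.
(For instance, with B=knave, C=knight, D=knight, C's claim "A is a knave if D is a knight" comes out false where it would need to be true.)
So A must be a knave, making "exactly 1 of A, B, C, and D is a knave" false. Taking A=knave, B=knave, C=knight, D=knight, each remaining statement checks out:
  B (knave): "C is a knave" — false. ✓
  C (knight): "A is a knave if D is a knight" — true. ✓
  D (knight): "it is false that A is a knight" — true. ✓
This is the unique consistent assignment.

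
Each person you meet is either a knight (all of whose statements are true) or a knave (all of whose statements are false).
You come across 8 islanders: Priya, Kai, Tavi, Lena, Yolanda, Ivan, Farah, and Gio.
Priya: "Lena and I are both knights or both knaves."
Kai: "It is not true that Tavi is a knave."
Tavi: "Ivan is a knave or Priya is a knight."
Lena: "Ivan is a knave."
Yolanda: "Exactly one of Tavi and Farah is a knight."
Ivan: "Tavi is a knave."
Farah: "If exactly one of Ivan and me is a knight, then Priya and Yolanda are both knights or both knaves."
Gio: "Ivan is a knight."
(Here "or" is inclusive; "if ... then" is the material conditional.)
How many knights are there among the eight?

4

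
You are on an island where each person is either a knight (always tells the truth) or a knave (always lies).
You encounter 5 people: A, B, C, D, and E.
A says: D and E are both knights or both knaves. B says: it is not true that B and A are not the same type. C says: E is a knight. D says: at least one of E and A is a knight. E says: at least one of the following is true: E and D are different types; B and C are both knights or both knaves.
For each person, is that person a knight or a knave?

A is a knight; "D and E are both knights or both knaves" is True, as required.
B is a knight, so "it is not true that B and A are not the same type" must be True — and it is.
C is a knight; "E is a knight" is True, as required.
D is a knight; "at least one of E and A is a knight" is True, as required.
E is a knight, and the claim "at least one of the following is true: E and D are different types; B and C are both knights or both knaves" is indeed True.

Knights: A, B, C, D, and E. Knaves: none.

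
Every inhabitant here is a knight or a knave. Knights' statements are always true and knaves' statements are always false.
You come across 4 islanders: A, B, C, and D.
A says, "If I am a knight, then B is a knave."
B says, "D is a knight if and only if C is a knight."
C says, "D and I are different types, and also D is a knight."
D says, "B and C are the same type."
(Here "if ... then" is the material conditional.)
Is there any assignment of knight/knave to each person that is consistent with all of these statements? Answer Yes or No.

No

Checking all 16 assignments, each has at least one speaker whose statement's truth value contradicts their type.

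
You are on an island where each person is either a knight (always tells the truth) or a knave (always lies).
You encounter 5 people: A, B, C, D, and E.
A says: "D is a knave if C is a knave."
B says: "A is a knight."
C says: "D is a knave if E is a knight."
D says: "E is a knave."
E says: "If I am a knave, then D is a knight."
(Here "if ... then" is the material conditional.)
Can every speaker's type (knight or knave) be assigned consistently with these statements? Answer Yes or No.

Yes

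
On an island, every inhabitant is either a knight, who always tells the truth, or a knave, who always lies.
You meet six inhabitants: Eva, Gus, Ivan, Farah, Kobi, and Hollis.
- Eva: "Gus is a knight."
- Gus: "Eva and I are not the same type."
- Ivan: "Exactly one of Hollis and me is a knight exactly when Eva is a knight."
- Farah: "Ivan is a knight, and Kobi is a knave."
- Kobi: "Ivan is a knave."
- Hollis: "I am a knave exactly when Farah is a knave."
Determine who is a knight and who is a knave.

Eva is a knave, Gus is a knave, Ivan is a knight, Farah is a knight, Kobi is a knave, and Hollis is a knight.

Since Eva is a knave, "Gus is a knight" needs to be false, which holds.
As a knave, Gus's statement "Eva and I are not the same type" should be false; it is.
Ivan is a knight, and the claim "exactly one of Hollis and me is a knight exactly when Eva is a knight" is indeed True.
Farah (knight): "Ivan is a knight, and Kobi is a knave" — True. ✓
Kobi is a knave, so "Ivan is a knave" must be false — and it is.
Hollis is a knight, so "I am a knave exactly when Farah is a knave" must be True — and it is.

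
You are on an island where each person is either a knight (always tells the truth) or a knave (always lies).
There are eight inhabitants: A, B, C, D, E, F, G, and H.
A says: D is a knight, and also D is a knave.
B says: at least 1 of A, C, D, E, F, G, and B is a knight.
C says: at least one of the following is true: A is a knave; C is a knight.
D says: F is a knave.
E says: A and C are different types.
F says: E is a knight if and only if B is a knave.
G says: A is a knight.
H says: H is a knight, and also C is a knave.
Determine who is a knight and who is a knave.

A (knave): "D is a knight, and also D is a knave" — False. ✓
Since B is a knight, "at least 1 of A, C, D, E, F, G, and B is a knight" needs to be True, which holds.
C is a knight, so "at least one of the following is true: A is a knave; C is a knight" must be True — and it is.
D is a knight, and the claim "F is a knave" is indeed True.
E is a knight; "A and C are different types" is True, as required.
As a knave, F's statement "E is a knight if and only if B is a knave" should be False; it is.
G is a knave, and the claim "A is a knight" is indeed False.
H (knave): "H is a knight, and also C is a knave" — False. ✓

A is a knave, B is a knight, C is a knight, D is a knight, E is a knight, F is a knave, G is a knave, and H is a knave.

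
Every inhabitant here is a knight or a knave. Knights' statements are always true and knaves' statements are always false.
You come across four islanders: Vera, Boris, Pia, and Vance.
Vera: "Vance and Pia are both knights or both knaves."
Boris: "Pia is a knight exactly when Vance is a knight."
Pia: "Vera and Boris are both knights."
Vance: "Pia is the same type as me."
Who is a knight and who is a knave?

Suppose Vera is a knave. Then Vera's statement "Vance and Pia are both knights or both knaves" would have to be false. Checking the 8 ways to assign the others, none is consistent with every speaker.
(For instance, with Boris=knight, Pia=knight, Vance=knight, Vera's claim "Vance and Pia are both knights or both knaves" comes out true where it would need to be false.)
So Vera must be a knight, making "Vance and Pia are both knights or both knaves" true. Taking Vera=knight, Boris=knight, Pia=knight, Vance=knight, each remaining statement checks out:
  Boris (knight): "Pia is a knight exactly when Vance is a knight" — true. ✓
  Pia (knight): "Vera and Boris are both knights" — true. ✓
  Vance (knight): "Pia is the same type as me" — true. ✓
This is the unique consistent assignment.

Vera is a knight, Boris is a knight, Pia is a knight, and Vance is a knight.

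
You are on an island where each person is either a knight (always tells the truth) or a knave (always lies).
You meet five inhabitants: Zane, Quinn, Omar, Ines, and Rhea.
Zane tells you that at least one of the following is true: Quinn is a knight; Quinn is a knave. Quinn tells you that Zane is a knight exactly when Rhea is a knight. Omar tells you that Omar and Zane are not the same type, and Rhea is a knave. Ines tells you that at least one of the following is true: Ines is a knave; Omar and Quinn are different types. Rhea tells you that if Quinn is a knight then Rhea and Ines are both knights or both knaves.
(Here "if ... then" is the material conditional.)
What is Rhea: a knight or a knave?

Rhea is a knight.

Consistent assignments: {Zane=knight, Quinn=knight, Omar=knave, Ines=knight, Rhea=knight}
In every consistent assignment, Rhea is a knight.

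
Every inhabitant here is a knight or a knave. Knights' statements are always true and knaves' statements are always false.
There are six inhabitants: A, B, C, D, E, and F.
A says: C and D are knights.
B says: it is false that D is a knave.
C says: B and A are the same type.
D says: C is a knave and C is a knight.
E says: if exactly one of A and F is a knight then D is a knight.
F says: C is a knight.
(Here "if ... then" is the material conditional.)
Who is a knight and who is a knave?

A is a knave, B is a knave, C is a knight, D is a knave, E is a knave, and F is a knight.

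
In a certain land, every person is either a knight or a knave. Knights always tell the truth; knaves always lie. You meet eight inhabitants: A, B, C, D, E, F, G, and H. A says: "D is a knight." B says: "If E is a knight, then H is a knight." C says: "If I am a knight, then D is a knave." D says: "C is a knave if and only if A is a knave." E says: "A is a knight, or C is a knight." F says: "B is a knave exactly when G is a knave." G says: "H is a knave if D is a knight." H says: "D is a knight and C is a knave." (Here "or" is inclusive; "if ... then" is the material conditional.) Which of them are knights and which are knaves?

A is a knave, B is a knave, C is a knight, D is a knave, E is a knight, F is a knave, G is a knight, and H is a knave.

Since A is a knave, "D is a knight" needs to be false, which holds.
B (knave): "if E is a knight, then H is a knight" — false. ✓
As a knight, C's statement "if I am a knight, then D is a knave" should be true; it is.
D is a knave; "C is a knave if and only if A is a knave" is false, as required.
As a knight, E's statement "A is a knight, or C is a knight" should be true; it is.
F is a knave, so "B is a knave exactly when G is a knave" must be false — and it is.
G is a knight, and the claim "H is a knave if D is a knight" is indeed true.
H is a knave; "D is a knight and C is a knave" is false, as required.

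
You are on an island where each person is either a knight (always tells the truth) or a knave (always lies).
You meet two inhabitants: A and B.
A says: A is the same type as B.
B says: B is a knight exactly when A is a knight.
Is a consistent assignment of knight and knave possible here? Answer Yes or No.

Yes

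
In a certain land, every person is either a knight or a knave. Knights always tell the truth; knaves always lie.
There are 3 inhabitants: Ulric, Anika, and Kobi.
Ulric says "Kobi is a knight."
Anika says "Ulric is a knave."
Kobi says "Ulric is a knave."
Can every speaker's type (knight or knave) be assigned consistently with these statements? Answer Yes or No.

Checking all 8 assignments, each has at least one speaker whose statement's truth value contradicts their type.

No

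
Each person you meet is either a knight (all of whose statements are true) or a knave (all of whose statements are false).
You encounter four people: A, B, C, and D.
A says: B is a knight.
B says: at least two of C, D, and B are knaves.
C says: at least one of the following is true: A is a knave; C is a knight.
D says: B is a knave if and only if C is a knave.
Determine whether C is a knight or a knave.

C is a knave.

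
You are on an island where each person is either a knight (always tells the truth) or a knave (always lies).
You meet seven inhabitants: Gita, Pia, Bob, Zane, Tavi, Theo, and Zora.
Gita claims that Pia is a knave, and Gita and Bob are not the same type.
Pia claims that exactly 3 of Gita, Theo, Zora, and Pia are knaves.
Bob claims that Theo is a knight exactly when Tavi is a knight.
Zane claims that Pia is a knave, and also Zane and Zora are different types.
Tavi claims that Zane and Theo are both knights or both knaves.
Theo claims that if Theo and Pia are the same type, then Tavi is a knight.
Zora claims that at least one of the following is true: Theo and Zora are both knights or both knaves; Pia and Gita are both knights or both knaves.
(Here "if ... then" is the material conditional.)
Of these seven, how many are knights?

2

The unique consistent assignment is Gita=knight, Pia=knave, Bob=knave, Zane=knave, Tavi=knave, Theo=knight, Zora=knave.
That has 2 knights.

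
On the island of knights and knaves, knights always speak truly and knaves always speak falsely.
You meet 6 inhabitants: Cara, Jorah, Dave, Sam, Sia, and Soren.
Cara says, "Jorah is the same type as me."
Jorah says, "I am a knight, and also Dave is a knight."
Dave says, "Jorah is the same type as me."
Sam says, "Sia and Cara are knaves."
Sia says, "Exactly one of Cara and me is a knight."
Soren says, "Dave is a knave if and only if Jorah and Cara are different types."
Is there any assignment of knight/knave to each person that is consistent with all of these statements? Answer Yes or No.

Yes

One consistent assignment: Cara=knave, Jorah=knight, Dave=knight, Sam=knight, Sia=knave, Soren=knave.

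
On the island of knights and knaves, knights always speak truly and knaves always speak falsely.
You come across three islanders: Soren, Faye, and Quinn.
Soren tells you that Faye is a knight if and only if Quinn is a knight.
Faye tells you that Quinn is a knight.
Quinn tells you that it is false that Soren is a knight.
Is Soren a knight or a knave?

Soren is a knight.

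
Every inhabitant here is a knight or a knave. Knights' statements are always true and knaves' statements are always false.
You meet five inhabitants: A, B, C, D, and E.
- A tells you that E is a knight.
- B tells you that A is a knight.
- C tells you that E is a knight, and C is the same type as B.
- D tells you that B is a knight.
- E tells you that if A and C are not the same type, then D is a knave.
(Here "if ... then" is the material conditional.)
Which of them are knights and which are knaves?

A is a knight; "E is a knight" is true, as required.
B is a knight; "A is a knight" is true, as required.
C is a knight, so "E is a knight, and C is the same type as B" must be true — and it is.
D (knight): "B is a knight" — true. ✓
E is a knight, so "if A and C are not the same type, then D is a knave" must be true — and it is.

A is a knight, B is a knight, C is a knight, D is a knight, and E is a knight.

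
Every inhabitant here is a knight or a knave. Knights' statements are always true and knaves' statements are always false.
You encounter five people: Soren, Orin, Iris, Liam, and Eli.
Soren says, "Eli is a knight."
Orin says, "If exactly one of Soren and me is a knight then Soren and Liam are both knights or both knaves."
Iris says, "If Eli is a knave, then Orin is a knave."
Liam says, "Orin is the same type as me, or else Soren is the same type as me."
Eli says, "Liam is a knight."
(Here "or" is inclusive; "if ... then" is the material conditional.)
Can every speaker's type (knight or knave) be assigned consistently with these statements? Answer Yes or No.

Yes

One consistent assignment: Soren=knight, Orin=knight, Iris=knight, Liam=knight, Eli=knight.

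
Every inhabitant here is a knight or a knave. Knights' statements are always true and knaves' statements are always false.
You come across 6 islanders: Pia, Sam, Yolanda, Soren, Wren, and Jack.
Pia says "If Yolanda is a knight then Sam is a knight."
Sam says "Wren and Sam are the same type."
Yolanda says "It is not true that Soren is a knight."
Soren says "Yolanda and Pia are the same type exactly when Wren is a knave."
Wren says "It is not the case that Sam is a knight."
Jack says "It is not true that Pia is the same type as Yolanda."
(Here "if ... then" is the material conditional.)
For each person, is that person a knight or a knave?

Knights: Pia, Soren, Wren, and Jack. Knaves: Sam and Yolanda.

Pia (knight): "if Yolanda is a knight then Sam is a knight" — true. ✓
Since Sam is a knave, "Wren and Sam are the same type" needs to be false, which holds.
Since Yolanda is a knave, "it is not true that Soren is a knight" needs to be false, which holds.
As a knight, Soren's statement "Yolanda and Pia are the same type exactly when Wren is a knave" should be true; it is.
As a knight, Wren's statement "it is not the case that Sam is a knight" should be true; it is.
Jack (knight): "it is not true that Pia is the same type as Yolanda" — true. ✓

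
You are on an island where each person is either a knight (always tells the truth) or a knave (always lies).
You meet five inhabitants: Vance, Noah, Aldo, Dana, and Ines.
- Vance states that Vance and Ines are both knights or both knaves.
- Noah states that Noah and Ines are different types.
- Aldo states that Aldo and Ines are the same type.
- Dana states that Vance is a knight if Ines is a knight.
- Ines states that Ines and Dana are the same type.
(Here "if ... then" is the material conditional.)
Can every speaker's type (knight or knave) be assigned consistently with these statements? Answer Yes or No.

No

Checking all 32 assignments, each has at least one speaker whose statement's truth value contradicts their type.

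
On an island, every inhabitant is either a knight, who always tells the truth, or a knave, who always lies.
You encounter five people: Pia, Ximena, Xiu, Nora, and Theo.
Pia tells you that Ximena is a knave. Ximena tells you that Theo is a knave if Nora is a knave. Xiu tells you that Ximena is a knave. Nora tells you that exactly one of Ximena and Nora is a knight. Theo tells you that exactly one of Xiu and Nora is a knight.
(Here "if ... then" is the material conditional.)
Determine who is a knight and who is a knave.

Pia is a knight, Ximena is a knave, Xiu is a knight, Nora is a knave, and Theo is a knight.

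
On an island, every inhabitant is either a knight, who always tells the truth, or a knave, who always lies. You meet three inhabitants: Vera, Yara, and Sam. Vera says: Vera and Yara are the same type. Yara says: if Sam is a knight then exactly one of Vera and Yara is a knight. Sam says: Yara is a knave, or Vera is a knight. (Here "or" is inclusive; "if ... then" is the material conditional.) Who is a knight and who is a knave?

Suppose Vera is a knight. Then Vera's statement "Vera and Yara are the same type" would have to be true. Checking the 4 ways to assign the others, none is consistent with every speaker.
(For instance, with Yara=knight, Sam=knave, Sam's claim "Yara is a knave, or Vera is a knight" comes out true where it would need to be false.)
So Vera must be a knave, making "Vera and Yara are the same type" false. Taking Vera=knave, Yara=knight, Sam=knave, each remaining statement checks out:
  Yara (knight): "if Sam is a knight then exactly one of Vera and Yara is a knight" — true. ✓
  Sam (knave): "Yara is a knave, or Vera is a knight" — false. ✓
This is the unique consistent assignment.

Vera is a knave, Yara is a knight, and Sam is a knave.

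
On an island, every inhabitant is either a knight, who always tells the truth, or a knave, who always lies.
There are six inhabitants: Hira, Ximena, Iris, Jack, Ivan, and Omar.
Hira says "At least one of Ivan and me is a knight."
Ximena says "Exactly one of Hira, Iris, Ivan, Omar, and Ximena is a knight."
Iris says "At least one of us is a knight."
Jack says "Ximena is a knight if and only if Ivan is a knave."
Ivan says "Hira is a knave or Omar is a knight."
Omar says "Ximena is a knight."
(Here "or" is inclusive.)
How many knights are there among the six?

2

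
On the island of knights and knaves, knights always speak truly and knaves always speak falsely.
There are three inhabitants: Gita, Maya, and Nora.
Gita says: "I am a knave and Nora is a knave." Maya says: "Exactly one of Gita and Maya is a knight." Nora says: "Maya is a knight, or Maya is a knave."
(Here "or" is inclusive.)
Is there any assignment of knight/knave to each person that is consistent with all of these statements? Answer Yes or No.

Yes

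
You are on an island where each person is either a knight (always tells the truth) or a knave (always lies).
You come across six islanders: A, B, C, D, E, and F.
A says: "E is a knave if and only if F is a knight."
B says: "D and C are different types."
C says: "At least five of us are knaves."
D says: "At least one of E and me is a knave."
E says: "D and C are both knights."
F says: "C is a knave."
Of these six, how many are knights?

4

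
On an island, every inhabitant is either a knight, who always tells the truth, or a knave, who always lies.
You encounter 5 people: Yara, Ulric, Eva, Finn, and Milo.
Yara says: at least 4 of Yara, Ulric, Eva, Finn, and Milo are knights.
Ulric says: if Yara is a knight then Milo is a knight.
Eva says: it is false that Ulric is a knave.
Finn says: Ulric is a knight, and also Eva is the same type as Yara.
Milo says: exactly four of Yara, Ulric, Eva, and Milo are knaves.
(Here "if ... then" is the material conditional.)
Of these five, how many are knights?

2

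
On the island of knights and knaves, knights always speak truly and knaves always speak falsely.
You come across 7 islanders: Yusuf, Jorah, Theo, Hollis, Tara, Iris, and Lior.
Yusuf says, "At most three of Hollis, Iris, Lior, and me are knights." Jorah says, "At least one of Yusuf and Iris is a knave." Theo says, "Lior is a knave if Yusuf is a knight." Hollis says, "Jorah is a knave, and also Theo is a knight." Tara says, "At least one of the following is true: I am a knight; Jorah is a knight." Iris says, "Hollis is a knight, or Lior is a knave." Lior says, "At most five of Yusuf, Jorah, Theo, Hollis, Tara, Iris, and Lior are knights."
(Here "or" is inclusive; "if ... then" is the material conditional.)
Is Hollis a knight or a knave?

Hollis is a knave.

Consistent assignments: {Yusuf=knight, Jorah=knight, Theo=knave, Hollis=knave, Tara=knight, Iris=knave, Lior=knight}
In every consistent assignment, Hollis is a knave.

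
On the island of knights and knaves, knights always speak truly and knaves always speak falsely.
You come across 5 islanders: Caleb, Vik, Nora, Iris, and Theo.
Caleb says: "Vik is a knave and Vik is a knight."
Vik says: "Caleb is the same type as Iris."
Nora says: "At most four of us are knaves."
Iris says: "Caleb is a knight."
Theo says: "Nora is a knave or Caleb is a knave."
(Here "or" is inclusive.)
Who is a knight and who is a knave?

Caleb is a knave, and the claim "Vik is a knave and Vik is a knight" is indeed False.
Since Vik is a knight, "Caleb is the same type as Iris" needs to be true, which holds.
As a knight, Nora's statement "at most four of us are knaves" should be true; it is.
Iris (knave): "Caleb is a knight" — False. ✓
Theo is a knight, so "Nora is a knave or Caleb is a knave" must be true — and it is.

Caleb is a knave, Vik is a knight, Nora is a knight, Iris is a knave, and Theo is a knight.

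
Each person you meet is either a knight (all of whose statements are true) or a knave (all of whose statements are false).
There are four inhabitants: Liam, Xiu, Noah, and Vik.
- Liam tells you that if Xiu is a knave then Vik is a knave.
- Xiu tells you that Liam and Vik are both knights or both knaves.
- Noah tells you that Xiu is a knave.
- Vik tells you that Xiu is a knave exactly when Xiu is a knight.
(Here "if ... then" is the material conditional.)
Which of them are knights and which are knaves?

Knights: Liam and Noah. Knaves: Xiu and Vik.

Liam is a knight; "if Xiu is a knave then Vik is a knave" is true, as required.
Xiu is a knave, so "Liam and Vik are both knights or both knaves" must be False — and it is.
Noah is a knight; "Xiu is a knave" is true, as required.
Vik (knave): "Xiu is a knave exactly when Xiu is a knight" — False. ✓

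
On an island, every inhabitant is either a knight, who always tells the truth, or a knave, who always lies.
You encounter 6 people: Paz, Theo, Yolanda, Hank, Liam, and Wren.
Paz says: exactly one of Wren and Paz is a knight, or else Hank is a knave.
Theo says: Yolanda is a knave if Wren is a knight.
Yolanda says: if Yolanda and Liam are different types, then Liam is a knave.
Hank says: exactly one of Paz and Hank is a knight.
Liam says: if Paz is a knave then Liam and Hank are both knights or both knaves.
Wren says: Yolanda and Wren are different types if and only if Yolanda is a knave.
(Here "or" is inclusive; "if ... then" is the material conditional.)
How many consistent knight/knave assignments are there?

3

Consistent assignments:
  Paz=knave, Theo=knight, Yolanda=knight, Hank=knight, Liam=knight, Wren=knave
  Paz=knave, Theo=knight, Yolanda=knight, Hank=knight, Liam=knave, Wren=knave
  Paz=knave, Theo=knight, Yolanda=knave, Hank=knight, Liam=knight, Wren=knave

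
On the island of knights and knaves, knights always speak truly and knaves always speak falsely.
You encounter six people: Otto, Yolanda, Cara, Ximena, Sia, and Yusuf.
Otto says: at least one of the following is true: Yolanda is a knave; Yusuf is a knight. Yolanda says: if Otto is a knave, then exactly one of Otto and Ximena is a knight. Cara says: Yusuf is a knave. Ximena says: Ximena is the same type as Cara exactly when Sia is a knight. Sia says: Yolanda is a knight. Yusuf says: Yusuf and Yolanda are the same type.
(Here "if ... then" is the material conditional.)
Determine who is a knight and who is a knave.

Otto is a knave, and the claim "at least one of the following is true: Yolanda is a knave; Yusuf is a knight" is indeed False.
Since Yolanda is a knight, "if Otto is a knave, then exactly one of Otto and Ximena is a knight" needs to be true, which holds.
Cara is a knight; "Yusuf is a knave" is true, as required.
Ximena is a knight; "Ximena is the same type as Cara exactly when Sia is a knight" is true, as required.
Sia is a knight, so "Yolanda is a knight" must be true — and it is.
As a knave, Yusuf's statement "Yusuf and Yolanda are the same type" should be False; it is.

Otto is a knave, Yolanda is a knight, Cara is a knight, Ximena is a knight, Sia is a knight, and Yusuf is a knave.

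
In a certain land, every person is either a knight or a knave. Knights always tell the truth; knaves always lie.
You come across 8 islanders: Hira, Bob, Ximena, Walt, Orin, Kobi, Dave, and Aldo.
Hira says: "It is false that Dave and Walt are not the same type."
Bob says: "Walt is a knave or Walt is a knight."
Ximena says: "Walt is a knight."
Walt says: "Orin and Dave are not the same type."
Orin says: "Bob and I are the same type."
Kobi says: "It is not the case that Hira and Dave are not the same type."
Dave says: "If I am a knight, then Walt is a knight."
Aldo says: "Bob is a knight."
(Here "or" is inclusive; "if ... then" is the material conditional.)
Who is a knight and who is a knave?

As a knight, Hira's statement "it is false that Dave and Walt are not the same type" should be true; it is.
Since Bob is a knight, "Walt is a knave or Walt is a knight" needs to be true, which holds.
Ximena is a knight, so "Walt is a knight" must be true — and it is.
Since Walt is a knight, "Orin and Dave are not the same type" needs to be true, which holds.
Orin is a knave, so "Bob and I are the same type" must be False — and it is.
As a knight, Kobi's statement "it is not the case that Hira and Dave are not the same type" should be true; it is.
As a knight, Dave's statement "if I am a knight, then Walt is a knight" should be true; it is.
As a knight, Aldo's statement "Bob is a knight" should be true; it is.

Knights: Hira, Bob, Ximena, Walt, Kobi, Dave, and Aldo. Knaves: Orin.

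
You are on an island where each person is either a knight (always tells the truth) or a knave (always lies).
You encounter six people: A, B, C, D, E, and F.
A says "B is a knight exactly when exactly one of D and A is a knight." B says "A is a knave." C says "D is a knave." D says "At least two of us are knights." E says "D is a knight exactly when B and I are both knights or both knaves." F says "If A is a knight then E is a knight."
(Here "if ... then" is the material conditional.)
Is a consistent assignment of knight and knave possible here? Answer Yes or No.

No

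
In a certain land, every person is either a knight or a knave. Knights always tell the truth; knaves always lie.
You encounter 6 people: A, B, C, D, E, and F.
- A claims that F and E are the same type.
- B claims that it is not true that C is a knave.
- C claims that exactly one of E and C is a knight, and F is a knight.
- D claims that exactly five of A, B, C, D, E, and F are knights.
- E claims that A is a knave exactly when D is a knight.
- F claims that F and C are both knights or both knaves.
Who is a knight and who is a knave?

A is a knave, B is a knight, C is a knight, D is a knave, E is a knave, and F is a knight.

A (knave): "F and E are the same type" — False. ✓
B is a knight, and the claim "it is not true that C is a knave" is indeed true.
As a knight, C's statement "exactly one of E and C is a knight, and F is a knight" should be true; it is.
Since D is a knave, "exactly five of A, B, C, D, E, and F are knights" needs to be False, which holds.
Since E is a knave, "A is a knave exactly when D is a knight" needs to be False, which holds.
F is a knight; "F and C are both knights or both knaves" is true, as required.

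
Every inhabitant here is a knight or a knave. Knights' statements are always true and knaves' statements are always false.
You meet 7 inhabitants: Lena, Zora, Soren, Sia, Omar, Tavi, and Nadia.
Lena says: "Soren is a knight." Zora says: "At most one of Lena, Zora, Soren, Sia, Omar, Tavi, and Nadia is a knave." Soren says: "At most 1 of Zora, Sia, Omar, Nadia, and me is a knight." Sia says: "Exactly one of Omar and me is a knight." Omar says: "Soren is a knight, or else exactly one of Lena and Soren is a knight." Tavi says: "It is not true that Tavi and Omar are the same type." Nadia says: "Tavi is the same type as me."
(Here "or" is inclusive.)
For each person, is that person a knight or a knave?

Lena is a knave, and the claim "Soren is a knight" is indeed False.
Since Zora is a knave, "at most one of Lena, Zora, Soren, Sia, Omar, Tavi, and Nadia is a knave" needs to be False, which holds.
As a knave, Soren's statement "at most 1 of Zora, Sia, Omar, Nadia, and me is a knight" should be False; it is.
Sia is a knight; "exactly one of Omar and me is a knight" is True, as required.
Omar (knave): "Soren is a knight, or else exactly one of Lena and Soren is a knight" — False. ✓
As a knight, Tavi's statement "it is not true that Tavi and Omar are the same type" should be True; it is.
Since Nadia is a knight, "Tavi is the same type as me" needs to be True, which holds.

Knights: Sia, Tavi, and Nadia. Knaves: Lena, Zora, Soren, and Omar.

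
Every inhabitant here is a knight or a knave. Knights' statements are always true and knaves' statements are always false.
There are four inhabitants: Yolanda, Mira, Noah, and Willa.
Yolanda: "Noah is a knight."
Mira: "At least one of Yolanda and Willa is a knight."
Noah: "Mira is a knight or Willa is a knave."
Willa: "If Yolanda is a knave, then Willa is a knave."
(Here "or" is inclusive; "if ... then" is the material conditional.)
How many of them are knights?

The unique consistent assignment is Yolanda=knight, Mira=knight, Noah=knight, Willa=knight.
That has 4 knights.

4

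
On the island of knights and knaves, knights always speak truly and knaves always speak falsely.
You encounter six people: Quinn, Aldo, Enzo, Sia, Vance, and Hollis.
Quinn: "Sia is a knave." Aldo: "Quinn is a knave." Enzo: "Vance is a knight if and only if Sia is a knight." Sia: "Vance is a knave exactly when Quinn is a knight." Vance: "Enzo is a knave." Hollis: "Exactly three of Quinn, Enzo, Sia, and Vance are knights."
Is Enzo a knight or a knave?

Consistent assignments: {Quinn=knight, Aldo=knave, Enzo=knave, Sia=knave, Vance=knight, Hollis=knave}
In every consistent assignment, Enzo is a knave.

Enzo is a knave.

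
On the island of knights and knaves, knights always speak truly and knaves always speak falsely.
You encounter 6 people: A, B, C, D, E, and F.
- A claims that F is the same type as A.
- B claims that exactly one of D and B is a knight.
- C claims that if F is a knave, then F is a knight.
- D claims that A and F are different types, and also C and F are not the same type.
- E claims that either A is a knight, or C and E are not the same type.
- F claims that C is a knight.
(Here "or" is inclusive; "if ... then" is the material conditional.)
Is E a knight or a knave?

Consistent assignments: {A=knight, B=knight, C=knight, D=knave, E=knight, F=knight}; {A=knight, B=knave, C=knight, D=knave, E=knight, F=knight}
In every consistent assignment, E is a knight.

E is a knight.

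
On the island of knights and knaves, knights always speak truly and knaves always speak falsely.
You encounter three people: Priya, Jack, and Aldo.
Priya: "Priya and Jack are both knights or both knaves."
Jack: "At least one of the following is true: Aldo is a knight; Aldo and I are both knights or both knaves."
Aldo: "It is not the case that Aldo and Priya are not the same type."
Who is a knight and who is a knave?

Priya is a knight, Jack is a knight, and Aldo is a knight.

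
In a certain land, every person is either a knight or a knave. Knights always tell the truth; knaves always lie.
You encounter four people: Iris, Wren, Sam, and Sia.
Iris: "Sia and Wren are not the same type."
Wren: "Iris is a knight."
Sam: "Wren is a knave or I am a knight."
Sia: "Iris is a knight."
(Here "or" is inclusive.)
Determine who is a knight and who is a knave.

Iris is a knave, Wren is a knave, Sam is a knight, and Sia is a knave.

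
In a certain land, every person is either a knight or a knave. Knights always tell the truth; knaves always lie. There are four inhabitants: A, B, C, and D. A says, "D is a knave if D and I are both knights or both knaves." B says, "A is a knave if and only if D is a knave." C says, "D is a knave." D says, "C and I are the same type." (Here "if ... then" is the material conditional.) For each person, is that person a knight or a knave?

A is a knight, B is a knave, C is a knight, and D is a knave.

A is a knight; "D is a knave if D and I are both knights or both knaves" is True, as required.
B is a knave, and the claim "A is a knave if and only if D is a knave" is indeed false.
C is a knight; "D is a knave" is True, as required.
D is a knave, so "C and I are the same type" must be false — and it is.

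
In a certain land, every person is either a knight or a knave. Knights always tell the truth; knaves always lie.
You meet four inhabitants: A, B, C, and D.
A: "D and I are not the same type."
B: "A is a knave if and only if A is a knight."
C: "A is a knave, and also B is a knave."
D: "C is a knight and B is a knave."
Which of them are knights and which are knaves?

A is a knight, B is a knave, C is a knave, and D is a knave.

A is a knight, and the claim "D and I are not the same type" is indeed true.
B is a knave; "A is a knave if and only if A is a knight" is False, as required.
C is a knave; "A is a knave, and also B is a knave" is False, as required.
D is a knave; "C is a knight and B is a knave" is False, as required.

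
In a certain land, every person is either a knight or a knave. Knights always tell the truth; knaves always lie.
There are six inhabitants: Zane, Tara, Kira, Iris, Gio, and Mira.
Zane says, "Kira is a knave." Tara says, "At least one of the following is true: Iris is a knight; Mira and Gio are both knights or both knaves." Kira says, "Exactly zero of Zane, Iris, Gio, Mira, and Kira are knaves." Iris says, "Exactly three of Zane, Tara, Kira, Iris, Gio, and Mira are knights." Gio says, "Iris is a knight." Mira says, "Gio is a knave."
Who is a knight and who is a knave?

Knights: Zane and Mira. Knaves: Tara, Kira, Iris, and Gio.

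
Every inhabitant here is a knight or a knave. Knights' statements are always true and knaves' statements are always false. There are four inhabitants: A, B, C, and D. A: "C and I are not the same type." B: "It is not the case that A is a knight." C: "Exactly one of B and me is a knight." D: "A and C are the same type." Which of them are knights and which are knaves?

A is a knight, and the claim "C and I are not the same type" is indeed True.
Since B is a knave, "it is not the case that A is a knight" needs to be false, which holds.
C (knave): "exactly one of B and me is a knight" — false. ✓
As a knave, D's statement "A and C are the same type" should be false; it is.

Knights: A. Knaves: B, C, and D.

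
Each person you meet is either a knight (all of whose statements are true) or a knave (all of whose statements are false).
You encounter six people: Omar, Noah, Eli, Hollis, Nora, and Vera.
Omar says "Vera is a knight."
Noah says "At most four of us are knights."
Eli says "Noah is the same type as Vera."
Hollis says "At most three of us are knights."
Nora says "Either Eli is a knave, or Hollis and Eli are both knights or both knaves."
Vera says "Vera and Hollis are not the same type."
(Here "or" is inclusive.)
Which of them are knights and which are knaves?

Omar is a knight, Noah is a knight, Eli is a knight, Hollis is a knave, Nora is a knave, and Vera is a knight.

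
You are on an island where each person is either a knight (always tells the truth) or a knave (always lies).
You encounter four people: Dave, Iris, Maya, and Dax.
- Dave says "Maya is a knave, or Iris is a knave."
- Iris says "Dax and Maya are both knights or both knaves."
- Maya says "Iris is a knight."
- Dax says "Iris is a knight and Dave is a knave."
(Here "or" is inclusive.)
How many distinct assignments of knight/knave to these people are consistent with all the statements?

Consistent assignments:
  Dave=knave, Iris=knight, Maya=knight, Dax=knight

1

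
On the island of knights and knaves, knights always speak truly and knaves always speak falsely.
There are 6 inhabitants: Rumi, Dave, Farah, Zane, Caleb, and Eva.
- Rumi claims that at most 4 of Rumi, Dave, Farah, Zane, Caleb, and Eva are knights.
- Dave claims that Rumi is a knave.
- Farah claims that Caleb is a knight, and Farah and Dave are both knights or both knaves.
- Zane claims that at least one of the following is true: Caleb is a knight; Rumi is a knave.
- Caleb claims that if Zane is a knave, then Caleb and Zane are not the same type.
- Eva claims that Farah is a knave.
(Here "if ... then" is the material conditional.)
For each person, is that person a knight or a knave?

Rumi (knight): "at most 4 of Rumi, Dave, Farah, Zane, Caleb, and Eva are knights" — true. ✓
As a knave, Dave's statement "Rumi is a knave" should be False; it is.
Farah is a knave, so "Caleb is a knight, and Farah and Dave are both knights or both knaves" must be False — and it is.
As a knave, Zane's statement "at least one of the following is true: Caleb is a knight; Rumi is a knave" should be False; it is.
Caleb is a knave, and the claim "if Zane is a knave, then Caleb and Zane are not the same type" is indeed False.
Eva is a knight, and the claim "Farah is a knave" is indeed true.

Rumi is a knight, Dave is a knave, Farah is a knave, Zane is a knave, Caleb is a knave, and Eva is a knight.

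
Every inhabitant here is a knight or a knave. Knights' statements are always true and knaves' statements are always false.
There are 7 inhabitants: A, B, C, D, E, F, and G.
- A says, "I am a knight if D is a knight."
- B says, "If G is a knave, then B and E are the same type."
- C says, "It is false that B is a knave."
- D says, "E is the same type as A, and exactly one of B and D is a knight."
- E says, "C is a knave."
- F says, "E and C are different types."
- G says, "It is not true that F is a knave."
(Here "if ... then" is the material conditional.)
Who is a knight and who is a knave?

A is a knight; "I am a knight if D is a knight" is True, as required.
B is a knight, and the claim "if G is a knave, then B and E are the same type" is indeed True.
As a knight, C's statement "it is false that B is a knave" should be True; it is.
As a knave, D's statement "E is the same type as A, and exactly one of B and D is a knight" should be False; it is.
E is a knave, and the claim "C is a knave" is indeed False.
Since F is a knight, "E and C are different types" needs to be True, which holds.
Since G is a knight, "it is not true that F is a knave" needs to be True, which holds.

A is a knight, B is a knight, C is a knight, D is a knave, E is a knave, F is a knight, and G is a knight.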